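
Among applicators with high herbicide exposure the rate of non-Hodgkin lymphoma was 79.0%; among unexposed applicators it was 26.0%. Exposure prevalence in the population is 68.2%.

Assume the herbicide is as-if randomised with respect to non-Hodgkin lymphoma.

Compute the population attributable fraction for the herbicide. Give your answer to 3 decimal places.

PAF ≈ 0.582

p₁ = 0.79, p₀ = 0.26.
Overall risk P(Y=1) = π·p₁ + (1−π)·p₀ = 0.682×0.79 + 0.318×0.26 = 0.62146.
Under exogeneity, PAF = [P(Y=1) − p₀] / P(Y=1).
PAF = (0.62146 − 0.26) / 0.62146 ≈ 0.5816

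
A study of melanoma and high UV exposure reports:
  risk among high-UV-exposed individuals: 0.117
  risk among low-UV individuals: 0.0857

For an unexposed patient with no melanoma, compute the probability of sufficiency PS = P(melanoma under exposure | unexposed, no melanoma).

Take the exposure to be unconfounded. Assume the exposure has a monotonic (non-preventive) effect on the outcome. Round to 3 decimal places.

Let p₁ = 0.117, p₀ = 0.0857.
Under exogeneity and monotonicity, PS = (p₁ − p₀) / (1 − p₀).
PS = (0.117 − 0.0857) / (1 − 0.0857) = 0.0313 / 0.9143 ≈ 0.0342

PS ≈ 0.034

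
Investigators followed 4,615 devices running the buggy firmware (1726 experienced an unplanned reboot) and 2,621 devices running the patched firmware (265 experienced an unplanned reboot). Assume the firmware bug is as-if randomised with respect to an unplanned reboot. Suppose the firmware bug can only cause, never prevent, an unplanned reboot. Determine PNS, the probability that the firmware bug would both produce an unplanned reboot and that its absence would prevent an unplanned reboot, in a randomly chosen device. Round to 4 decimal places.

p₁ = P(outcome | exposed) = 1726/4615 = 0.374
p₀ = P(outcome | unexposed) = 265/2621 = 0.10111
Under exogeneity and monotonicity, PNS = p₁ − p₀.
PNS = 0.374 − 0.10111 = 0.27289

PNS ≈ 0.2729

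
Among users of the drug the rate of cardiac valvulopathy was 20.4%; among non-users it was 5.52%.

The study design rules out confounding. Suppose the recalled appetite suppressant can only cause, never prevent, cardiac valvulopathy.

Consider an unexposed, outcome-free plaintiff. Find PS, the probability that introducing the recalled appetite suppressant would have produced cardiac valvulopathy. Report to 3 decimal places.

PS ≈ 0.157

p₁ = 0.204, p₀ = 0.0552.
Under exogeneity and monotonicity, PS = (p₁ − p₀) / (1 − p₀).
PS = (0.204 − 0.0552) / (1 − 0.0552) = 0.1488 / 0.9448 ≈ 0.1575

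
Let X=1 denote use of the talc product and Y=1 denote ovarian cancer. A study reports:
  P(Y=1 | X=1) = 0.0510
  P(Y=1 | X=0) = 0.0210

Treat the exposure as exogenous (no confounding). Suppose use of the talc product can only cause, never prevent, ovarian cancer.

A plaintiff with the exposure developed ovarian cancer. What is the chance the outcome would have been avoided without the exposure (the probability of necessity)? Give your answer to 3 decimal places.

Let p₁ = 0.051, p₀ = 0.021.
Under exogeneity and monotonicity, PN = (p₁ − p₀) / p₁.
PN = (0.051 − 0.021) / 0.051 = 0.03 / 0.051 ≈ 0.5882

PN ≈ 0.588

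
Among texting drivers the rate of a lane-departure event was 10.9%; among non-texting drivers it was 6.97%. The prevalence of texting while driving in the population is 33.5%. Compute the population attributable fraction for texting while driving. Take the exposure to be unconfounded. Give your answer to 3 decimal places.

p₁ = 0.109, p₀ = 0.0697.
Overall risk P(Y=1) = π·p₁ + (1−π)·p₀ = 0.335×0.109 + 0.665×0.0697 = 0.082866.
Under exogeneity, PAF = [P(Y=1) − p₀] / P(Y=1).
PAF = (0.082866 − 0.0697) / 0.082866 ≈ 0.1589

PAF ≈ 0.159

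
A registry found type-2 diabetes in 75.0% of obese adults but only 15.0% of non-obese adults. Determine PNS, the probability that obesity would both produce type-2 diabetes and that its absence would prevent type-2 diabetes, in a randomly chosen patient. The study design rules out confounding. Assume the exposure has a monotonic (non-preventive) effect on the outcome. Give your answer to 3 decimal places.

p₁ = 0.75, p₀ = 0.15.
Under exogeneity and monotonicity, PNS = p₁ − p₀.
PNS = 0.75 − 0.15 = 0.6

PNS ≈ 0.600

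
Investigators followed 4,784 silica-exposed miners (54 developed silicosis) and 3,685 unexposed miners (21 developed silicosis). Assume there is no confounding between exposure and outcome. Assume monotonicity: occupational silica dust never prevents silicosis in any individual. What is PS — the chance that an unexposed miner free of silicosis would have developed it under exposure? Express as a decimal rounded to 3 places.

PS ≈ 0.006

p₁ = P(outcome | exposed) = 54/4784 = 0.011288
p₀ = P(outcome | unexposed) = 21/3685 = 0.0056988
Under exogeneity and monotonicity, PS = (p₁ − p₀) / (1 − p₀).
PS = (0.011288 − 0.0056988) / (1 − 0.0056988) = 0.0055888 / 0.9943 ≈ 0.0056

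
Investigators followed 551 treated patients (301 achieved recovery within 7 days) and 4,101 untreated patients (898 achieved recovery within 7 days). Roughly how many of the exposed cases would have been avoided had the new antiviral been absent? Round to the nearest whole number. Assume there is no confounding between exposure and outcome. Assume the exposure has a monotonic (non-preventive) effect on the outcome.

about 180 cases

p₁ = P(outcome | exposed) = 301/551 = 0.54628
p₀ = P(outcome | unexposed) = 898/4101 = 0.21897
PN = (p₁ − p₀)/p₁ = (0.54628 − 0.21897) / 0.54628 ≈ 0.59916.
Attributable cases ≈ PN × (exposed cases) = 0.59916 × 301 ≈ 180.35.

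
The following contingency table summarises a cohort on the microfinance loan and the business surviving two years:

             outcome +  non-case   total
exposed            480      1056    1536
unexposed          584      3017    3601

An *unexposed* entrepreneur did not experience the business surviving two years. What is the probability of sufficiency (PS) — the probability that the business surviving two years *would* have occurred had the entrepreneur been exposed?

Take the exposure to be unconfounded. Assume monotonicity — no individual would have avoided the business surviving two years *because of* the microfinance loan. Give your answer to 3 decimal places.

p₁ = P(outcome | exposed) = 480/1536 = 0.3125
p₀ = P(outcome | unexposed) = 584/3601 = 0.16218
Under exogeneity and monotonicity, PS = (p₁ − p₀)/(1 − p₀).
PS = (0.3125 − 0.16218) / 0.83782 ≈ 0.1794

PS ≈ 0.179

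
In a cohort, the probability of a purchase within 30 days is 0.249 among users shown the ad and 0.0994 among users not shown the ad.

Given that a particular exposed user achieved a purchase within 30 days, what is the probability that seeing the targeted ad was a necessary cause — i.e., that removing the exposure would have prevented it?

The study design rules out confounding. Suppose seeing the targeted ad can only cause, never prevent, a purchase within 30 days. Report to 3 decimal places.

Let p₁ = 0.249, p₀ = 0.0994.
Under exogeneity and monotonicity, PN = (p₁ − p₀) / p₁.
PN = (0.249 − 0.0994) / 0.249 = 0.1496 / 0.249 ≈ 0.6008

PN ≈ 0.601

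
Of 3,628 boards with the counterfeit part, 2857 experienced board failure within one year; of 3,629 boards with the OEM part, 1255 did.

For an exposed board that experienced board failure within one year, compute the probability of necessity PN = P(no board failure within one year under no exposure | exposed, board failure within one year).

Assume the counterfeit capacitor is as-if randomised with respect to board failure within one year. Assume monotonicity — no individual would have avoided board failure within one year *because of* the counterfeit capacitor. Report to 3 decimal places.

PN ≈ 0.561

p₁ = P(outcome | exposed) = 2857/3628 = 0.78749
p₀ = P(outcome | unexposed) = 1255/3629 = 0.34583
Under exogeneity and monotonicity, PN = (p₁ − p₀) / p₁.
PN = (0.78749 − 0.34583) / 0.78749 = 0.44166 / 0.78749 ≈ 0.5608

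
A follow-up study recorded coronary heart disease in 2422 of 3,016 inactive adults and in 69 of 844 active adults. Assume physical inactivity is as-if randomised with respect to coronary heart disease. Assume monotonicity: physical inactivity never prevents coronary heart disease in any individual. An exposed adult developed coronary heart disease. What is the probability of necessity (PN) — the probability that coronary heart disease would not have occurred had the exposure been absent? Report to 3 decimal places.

PN ≈ 0.898

p₁ = P(outcome | exposed) = 2422/3016 = 0.80305
p₀ = P(outcome | unexposed) = 69/844 = 0.081754
Under exogeneity and monotonicity, PN = (p₁ − p₀) / p₁.
PN = (0.80305 − 0.081754) / 0.80305 = 0.7213 / 0.80305 ≈ 0.8982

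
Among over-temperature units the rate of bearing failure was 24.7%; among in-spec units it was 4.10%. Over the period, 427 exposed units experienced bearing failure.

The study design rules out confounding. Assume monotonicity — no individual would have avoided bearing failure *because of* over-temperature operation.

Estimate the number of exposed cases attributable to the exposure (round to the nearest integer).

p₁ = 0.247, p₀ = 0.041.
PN = (p₁ − p₀)/p₁ = (0.247 − 0.041) / 0.247 ≈ 0.83401.
Attributable cases ≈ PN × (exposed cases) = 0.83401 × 427 ≈ 356.12.

about 356 cases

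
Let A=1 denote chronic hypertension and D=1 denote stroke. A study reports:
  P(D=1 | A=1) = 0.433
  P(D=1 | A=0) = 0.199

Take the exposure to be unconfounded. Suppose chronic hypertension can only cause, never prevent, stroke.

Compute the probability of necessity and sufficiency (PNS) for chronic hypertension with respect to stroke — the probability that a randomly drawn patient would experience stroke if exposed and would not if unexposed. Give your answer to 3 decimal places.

Let p₁ = 0.433, p₀ = 0.199.
Under exogeneity and monotonicity, PNS = p₁ − p₀.
PNS = 0.433 − 0.199 = 0.234

PNS ≈ 0.234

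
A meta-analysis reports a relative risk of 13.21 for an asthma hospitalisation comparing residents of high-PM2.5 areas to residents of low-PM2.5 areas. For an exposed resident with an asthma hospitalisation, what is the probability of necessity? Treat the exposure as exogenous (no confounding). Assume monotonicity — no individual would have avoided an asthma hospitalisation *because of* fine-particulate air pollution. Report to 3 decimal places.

PN ≈ 0.924

Under exogeneity and monotonicity, PN = (RR − 1) / RR = 1 − 1/RR.
PN = (13.21 − 1) / 13.21 = 12.21 / 13.21 ≈ 0.9243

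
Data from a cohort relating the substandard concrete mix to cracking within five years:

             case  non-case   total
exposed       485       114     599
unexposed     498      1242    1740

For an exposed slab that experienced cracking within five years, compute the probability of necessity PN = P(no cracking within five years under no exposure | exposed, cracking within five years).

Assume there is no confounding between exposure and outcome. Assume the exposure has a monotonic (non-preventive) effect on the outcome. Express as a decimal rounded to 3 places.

p₁ = P(outcome | exposed) = 485/599 = 0.80968
p₀ = P(outcome | unexposed) = 498/1740 = 0.28621
Under exogeneity and monotonicity, PN = (p₁ − p₀) / p₁.
PN = (0.80968 − 0.28621) / 0.80968 = 0.52348 / 0.80968 ≈ 0.6465

PN ≈ 0.647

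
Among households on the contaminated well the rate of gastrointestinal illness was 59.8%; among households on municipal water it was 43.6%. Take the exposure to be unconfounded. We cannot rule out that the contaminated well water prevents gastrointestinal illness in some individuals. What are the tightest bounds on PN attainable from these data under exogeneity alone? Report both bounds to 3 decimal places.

0.271 ≤ PN ≤ 0.943

p₁ = 0.598, p₀ = 0.436.
Under exogeneity alone the bounds on PN are max{0,(p₁−p₀)/p₁} ≤ PN ≤ min{1,(1−p₀)/p₁}.
  lower = (p₁ − p₀)/p₁ = 0.162 / 0.598 ≈ 0.2709
  upper = min{1, (1 − p₀)/p₁} = 0.564 / 0.598 ≈ 0.9431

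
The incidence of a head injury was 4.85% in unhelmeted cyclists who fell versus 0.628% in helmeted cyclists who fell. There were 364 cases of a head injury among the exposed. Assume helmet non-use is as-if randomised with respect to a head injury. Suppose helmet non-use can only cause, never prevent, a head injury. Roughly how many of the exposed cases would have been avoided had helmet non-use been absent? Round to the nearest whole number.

p₁ = 0.0485, p₀ = 0.00628.
PN = (p₁ − p₀)/p₁ = (0.0485 − 0.00628) / 0.0485 ≈ 0.87052.
Attributable cases ≈ PN × (exposed cases) = 0.87052 × 364 ≈ 316.87.

about 317 cases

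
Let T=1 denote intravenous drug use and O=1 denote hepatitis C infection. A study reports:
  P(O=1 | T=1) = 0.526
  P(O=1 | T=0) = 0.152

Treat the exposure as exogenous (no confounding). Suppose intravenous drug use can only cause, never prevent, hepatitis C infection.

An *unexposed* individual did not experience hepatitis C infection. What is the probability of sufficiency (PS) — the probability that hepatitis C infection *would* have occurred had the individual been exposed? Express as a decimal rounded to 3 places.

PS ≈ 0.441

Let p₁ = 0.526, p₀ = 0.152.
Under exogeneity and monotonicity, PS = (p₁ − p₀) / (1 − p₀).
PS = (0.526 − 0.152) / (1 − 0.152) = 0.374 / 0.848 ≈ 0.4410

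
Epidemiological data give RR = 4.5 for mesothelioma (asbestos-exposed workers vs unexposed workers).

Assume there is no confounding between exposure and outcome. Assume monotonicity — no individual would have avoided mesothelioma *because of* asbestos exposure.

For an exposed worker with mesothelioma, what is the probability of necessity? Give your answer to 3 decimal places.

PN ≈ 0.778

Under exogeneity and monotonicity, PN = (RR − 1) / RR = 1 − 1/RR.
PN = (4.5 − 1) / 4.5 = 3.5 / 4.5 ≈ 0.7778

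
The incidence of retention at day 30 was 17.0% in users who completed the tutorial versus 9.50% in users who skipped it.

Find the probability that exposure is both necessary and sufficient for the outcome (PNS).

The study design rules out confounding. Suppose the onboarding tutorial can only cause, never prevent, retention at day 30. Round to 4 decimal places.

PNS ≈ 0.0750

p₁ = 0.17, p₀ = 0.095.
Under exogeneity and monotonicity, PNS = p₁ − p₀.
PNS = 0.17 − 0.095 = 0.075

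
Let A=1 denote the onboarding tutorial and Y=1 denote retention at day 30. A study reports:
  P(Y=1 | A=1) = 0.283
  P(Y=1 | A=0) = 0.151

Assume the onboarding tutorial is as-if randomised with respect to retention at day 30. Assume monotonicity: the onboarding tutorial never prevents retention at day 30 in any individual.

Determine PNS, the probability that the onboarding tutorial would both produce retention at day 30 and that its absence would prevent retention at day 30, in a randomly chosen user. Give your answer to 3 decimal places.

PNS ≈ 0.132

Let p₁ = 0.283, p₀ = 0.151.
Under exogeneity and monotonicity, PNS = p₁ − p₀.
PNS = 0.283 − 0.151 = 0.132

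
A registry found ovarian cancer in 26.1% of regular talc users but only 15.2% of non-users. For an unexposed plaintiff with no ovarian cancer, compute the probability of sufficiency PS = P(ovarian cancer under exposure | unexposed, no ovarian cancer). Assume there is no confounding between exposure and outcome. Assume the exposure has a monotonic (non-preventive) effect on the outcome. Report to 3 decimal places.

p₁ = 0.261, p₀ = 0.152.
Under exogeneity and monotonicity, PS = (p₁ − p₀) / (1 − p₀).
PS = (0.261 − 0.152) / (1 − 0.152) = 0.109 / 0.848 ≈ 0.1285

PS ≈ 0.129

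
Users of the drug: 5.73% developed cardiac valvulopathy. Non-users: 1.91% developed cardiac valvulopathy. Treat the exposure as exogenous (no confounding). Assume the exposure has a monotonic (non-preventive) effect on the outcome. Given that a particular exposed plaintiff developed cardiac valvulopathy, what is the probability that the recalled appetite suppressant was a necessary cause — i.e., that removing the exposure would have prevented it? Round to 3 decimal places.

PN ≈ 0.667

p₁ = 0.0573, p₀ = 0.0191.
Under exogeneity and monotonicity, PN = (p₁ − p₀) / p₁.
PN = (0.0573 − 0.0191) / 0.0573 = 0.0382 / 0.0573 ≈ 0.6667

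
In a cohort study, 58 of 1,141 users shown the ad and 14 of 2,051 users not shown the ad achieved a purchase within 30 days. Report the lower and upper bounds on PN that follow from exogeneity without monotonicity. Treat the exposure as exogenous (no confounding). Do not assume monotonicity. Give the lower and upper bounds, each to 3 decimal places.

0.866 ≤ PN ≤ 1.000

p₁ = P(outcome | exposed) = 58/1141 = 0.050833
p₀ = P(outcome | unexposed) = 14/2051 = 0.0068259
Under exogeneity alone the bounds on PN are max{0,(p₁−p₀)/p₁} ≤ PN ≤ min{1,(1−p₀)/p₁}.
  lower = (p₁ − p₀)/p₁ = 0.044007 / 0.050833 ≈ 0.8657
  upper = min{1, (1 − p₀)/p₁} = 0.99317 / 0.050833 ≈ 19.5381 → capped at 1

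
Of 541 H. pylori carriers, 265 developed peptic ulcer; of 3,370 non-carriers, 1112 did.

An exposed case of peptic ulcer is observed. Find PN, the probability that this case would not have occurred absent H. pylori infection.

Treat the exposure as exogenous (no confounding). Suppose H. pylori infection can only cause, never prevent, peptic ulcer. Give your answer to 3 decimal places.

PN ≈ 0.326

p₁ = P(outcome | exposed) = 265/541 = 0.48983
p₀ = P(outcome | unexposed) = 1112/3370 = 0.32997
Under exogeneity and monotonicity, PN = (p₁ − p₀) / p₁.
PN = (0.48983 − 0.32997) / 0.48983 = 0.15986 / 0.48983 ≈ 0.3264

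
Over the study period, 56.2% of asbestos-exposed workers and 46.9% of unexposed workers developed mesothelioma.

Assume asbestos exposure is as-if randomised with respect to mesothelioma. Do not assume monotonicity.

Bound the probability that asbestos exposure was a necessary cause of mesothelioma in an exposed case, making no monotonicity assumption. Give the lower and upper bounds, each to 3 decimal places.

p₁ = 0.562, p₀ = 0.469.
Under exogeneity alone the bounds on PN are max{0,(p₁−p₀)/p₁} ≤ PN ≤ min{1,(1−p₀)/p₁}.
  lower = (p₁ − p₀)/p₁ = 0.093 / 0.562 ≈ 0.1655
  upper = min{1, (1 − p₀)/p₁} = 0.531 / 0.562 ≈ 0.9448

0.165 ≤ PN ≤ 0.945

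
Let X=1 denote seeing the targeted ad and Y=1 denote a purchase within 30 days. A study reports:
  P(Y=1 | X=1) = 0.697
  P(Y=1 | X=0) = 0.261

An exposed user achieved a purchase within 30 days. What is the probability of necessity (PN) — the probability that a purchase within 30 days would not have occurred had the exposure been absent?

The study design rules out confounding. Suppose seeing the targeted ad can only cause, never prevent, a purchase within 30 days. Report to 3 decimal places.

Let p₁ = 0.697, p₀ = 0.261.
Under exogeneity and monotonicity, PN = (p₁ − p₀) / p₁.
PN = (0.697 − 0.261) / 0.697 = 0.436 / 0.697 ≈ 0.6255

PN ≈ 0.626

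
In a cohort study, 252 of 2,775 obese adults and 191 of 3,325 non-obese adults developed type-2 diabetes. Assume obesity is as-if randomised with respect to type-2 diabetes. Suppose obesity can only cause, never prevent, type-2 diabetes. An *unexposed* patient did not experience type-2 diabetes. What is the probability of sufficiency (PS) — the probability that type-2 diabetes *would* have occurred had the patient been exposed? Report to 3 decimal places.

p₁ = P(outcome | exposed) = 252/2775 = 0.090811
p₀ = P(outcome | unexposed) = 191/3325 = 0.057444
Under exogeneity and monotonicity, PS = (p₁ − p₀) / (1 − p₀).
PS = (0.090811 − 0.057444) / (1 − 0.057444) = 0.033367 / 0.94256 ≈ 0.0354

PS ≈ 0.035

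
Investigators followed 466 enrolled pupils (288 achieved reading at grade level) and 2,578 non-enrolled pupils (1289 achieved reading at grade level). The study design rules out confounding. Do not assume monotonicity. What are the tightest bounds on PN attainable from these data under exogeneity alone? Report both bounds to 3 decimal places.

p₁ = P(outcome | exposed) = 288/466 = 0.61803
p₀ = P(outcome | unexposed) = 1289/2578 = 0.5
Under exogeneity alone the bounds on PN are max{0,(p₁−p₀)/p₁} ≤ PN ≤ min{1,(1−p₀)/p₁}.
  lower = (p₁ − p₀)/p₁ = 0.11803 / 0.61803 ≈ 0.1910
  upper = min{1, (1 − p₀)/p₁} = 0.5 / 0.61803 ≈ 0.8090

0.191 ≤ PN ≤ 0.809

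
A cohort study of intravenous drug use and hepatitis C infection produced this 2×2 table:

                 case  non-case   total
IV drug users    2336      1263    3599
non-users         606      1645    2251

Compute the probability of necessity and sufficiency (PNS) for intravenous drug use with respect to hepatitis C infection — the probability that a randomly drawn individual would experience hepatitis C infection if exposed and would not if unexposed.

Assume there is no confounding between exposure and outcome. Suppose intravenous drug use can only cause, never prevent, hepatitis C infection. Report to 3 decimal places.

p₁ = P(outcome | exposed) = 2336/3599 = 0.64907
p₀ = P(outcome | unexposed) = 606/2251 = 0.26921
Under exogeneity and monotonicity, PNS = p₁ − p₀.
PNS = 0.64907 − 0.26921 = 0.37986

PNS ≈ 0.380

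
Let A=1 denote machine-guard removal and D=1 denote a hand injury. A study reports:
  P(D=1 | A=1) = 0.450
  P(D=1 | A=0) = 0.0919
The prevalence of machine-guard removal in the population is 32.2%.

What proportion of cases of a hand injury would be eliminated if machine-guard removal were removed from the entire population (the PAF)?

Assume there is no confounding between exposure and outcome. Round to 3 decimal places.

Let p₁ = 0.45, p₀ = 0.0919.
Overall risk P(Y=1) = π·p₁ + (1−π)·p₀ = 0.322×0.45 + 0.678×0.0919 = 0.20721.
Under exogeneity, PAF = [P(Y=1) − p₀] / P(Y=1).
PAF = (0.20721 − 0.0919) / 0.20721 ≈ 0.5565

PAF ≈ 0.556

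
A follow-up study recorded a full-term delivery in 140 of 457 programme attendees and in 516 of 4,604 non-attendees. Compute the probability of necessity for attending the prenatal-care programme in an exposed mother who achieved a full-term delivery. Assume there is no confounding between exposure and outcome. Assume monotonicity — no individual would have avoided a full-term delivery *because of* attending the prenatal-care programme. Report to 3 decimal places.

p₁ = P(outcome | exposed) = 140/457 = 0.30635
p₀ = P(outcome | unexposed) = 516/4604 = 0.11208
Under exogeneity and monotonicity, PN = (p₁ − p₀) / p₁.
PN = (0.30635 − 0.11208) / 0.30635 = 0.19427 / 0.30635 ≈ 0.6342

PN ≈ 0.634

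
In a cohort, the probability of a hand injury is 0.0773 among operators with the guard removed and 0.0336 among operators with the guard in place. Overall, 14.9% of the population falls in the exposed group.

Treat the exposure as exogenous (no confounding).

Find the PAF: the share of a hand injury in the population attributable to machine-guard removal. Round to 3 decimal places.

Let p₁ = 0.0773, p₀ = 0.0336.
Overall risk P(Y=1) = π·p₁ + (1−π)·p₀ = 0.149×0.0773 + 0.851×0.0336 = 0.040111.
Under exogeneity, PAF = [P(Y=1) − p₀] / P(Y=1).
PAF = (0.040111 − 0.0336) / 0.040111 ≈ 0.1623

PAF ≈ 0.162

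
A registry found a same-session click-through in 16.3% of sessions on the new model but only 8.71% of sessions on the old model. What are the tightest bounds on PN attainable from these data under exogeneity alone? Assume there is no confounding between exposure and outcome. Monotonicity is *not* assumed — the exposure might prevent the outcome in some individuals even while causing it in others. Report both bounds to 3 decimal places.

p₁ = 0.163, p₀ = 0.0871.
Under exogeneity alone the bounds on PN are max{0,(p₁−p₀)/p₁} ≤ PN ≤ min{1,(1−p₀)/p₁}.
  lower = (p₁ − p₀)/p₁ = 0.0759 / 0.163 ≈ 0.4656
  upper = min{1, (1 − p₀)/p₁} = 0.9129 / 0.163 ≈ 5.6006 → capped at 1

0.466 ≤ PN ≤ 1.000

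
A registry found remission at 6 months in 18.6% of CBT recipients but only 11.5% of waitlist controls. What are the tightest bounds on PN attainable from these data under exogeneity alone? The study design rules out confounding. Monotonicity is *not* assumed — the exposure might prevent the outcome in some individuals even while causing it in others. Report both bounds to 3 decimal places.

0.382 ≤ PN ≤ 1.000

p₁ = 0.186, p₀ = 0.115.
Under exogeneity alone the bounds on PN are max{0,(p₁−p₀)/p₁} ≤ PN ≤ min{1,(1−p₀)/p₁}.
  lower = (p₁ − p₀)/p₁ = 0.071 / 0.186 ≈ 0.3817
  upper = min{1, (1 − p₀)/p₁} = 0.885 / 0.186 ≈ 4.7581 → capped at 1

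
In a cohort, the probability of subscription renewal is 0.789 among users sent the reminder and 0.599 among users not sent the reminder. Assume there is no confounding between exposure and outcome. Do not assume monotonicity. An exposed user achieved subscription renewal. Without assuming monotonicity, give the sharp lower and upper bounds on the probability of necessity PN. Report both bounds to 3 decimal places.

0.241 ≤ PN ≤ 0.508

Let p₁ = 0.789, p₀ = 0.599.
Under exogeneity alone the bounds on PN are max{0,(p₁−p₀)/p₁} ≤ PN ≤ min{1,(1−p₀)/p₁}.
  lower = (p₁ − p₀)/p₁ = 0.19 / 0.789 ≈ 0.2408
  upper = min{1, (1 − p₀)/p₁} = 0.401 / 0.789 ≈ 0.5082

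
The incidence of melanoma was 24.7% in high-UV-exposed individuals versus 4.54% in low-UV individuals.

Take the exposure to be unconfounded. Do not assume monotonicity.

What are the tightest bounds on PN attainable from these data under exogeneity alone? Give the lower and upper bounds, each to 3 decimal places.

0.816 ≤ PN ≤ 1.000

p₁ = 0.247, p₀ = 0.0454.
Under exogeneity alone the bounds on PN are max{0,(p₁−p₀)/p₁} ≤ PN ≤ min{1,(1−p₀)/p₁}.
  lower = (p₁ − p₀)/p₁ = 0.2016 / 0.247 ≈ 0.8162
  upper = min{1, (1 − p₀)/p₁} = 0.9546 / 0.247 ≈ 3.8648 → capped at 1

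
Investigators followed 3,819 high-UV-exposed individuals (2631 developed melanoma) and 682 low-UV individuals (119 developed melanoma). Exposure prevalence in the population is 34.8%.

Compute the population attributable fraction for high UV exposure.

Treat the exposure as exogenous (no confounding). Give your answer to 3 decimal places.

p₁ = P(outcome | exposed) = 2631/3819 = 0.68892
p₀ = P(outcome | unexposed) = 119/682 = 0.17449
Overall risk P(Y=1) = π·p₁ + (1−π)·p₀ = 0.348×0.68892 + 0.652×0.17449 = 0.35351.
Under exogeneity, PAF = [P(Y=1) − p₀] / P(Y=1).
PAF = (0.35351 − 0.17449) / 0.35351 ≈ 0.5064

PAF ≈ 0.506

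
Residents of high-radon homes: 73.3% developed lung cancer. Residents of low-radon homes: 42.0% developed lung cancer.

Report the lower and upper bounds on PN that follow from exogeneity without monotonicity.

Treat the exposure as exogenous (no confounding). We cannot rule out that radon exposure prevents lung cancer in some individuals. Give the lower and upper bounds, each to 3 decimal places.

p₁ = 0.733, p₀ = 0.42.
Under exogeneity alone the bounds on PN are max{0,(p₁−p₀)/p₁} ≤ PN ≤ min{1,(1−p₀)/p₁}.
  lower = (p₁ − p₀)/p₁ = 0.313 / 0.733 ≈ 0.4270
  upper = min{1, (1 − p₀)/p₁} = 0.58 / 0.733 ≈ 0.7913

0.427 ≤ PN ≤ 0.791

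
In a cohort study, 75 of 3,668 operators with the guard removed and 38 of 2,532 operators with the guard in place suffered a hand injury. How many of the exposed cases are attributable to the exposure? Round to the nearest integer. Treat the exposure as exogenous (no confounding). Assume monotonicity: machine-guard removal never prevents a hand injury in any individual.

about 20 cases

p₁ = P(outcome | exposed) = 75/3668 = 0.020447
p₀ = P(outcome | unexposed) = 38/2532 = 0.015008
PN = (p₁ − p₀)/p₁ = (0.020447 − 0.015008) / 0.020447 ≈ 0.26601.
Attributable cases ≈ PN × (exposed cases) = 0.26601 × 75 ≈ 19.95.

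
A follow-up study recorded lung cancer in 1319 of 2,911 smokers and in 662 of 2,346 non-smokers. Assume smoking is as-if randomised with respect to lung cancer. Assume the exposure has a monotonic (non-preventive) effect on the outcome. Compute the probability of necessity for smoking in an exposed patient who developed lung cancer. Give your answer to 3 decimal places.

p₁ = P(outcome | exposed) = 1319/2911 = 0.45311
p₀ = P(outcome | unexposed) = 662/2346 = 0.28218
Under exogeneity and monotonicity, PN = (p₁ − p₀) / p₁.
PN = (0.45311 − 0.28218) / 0.45311 = 0.17093 / 0.45311 ≈ 0.3772

PN ≈ 0.377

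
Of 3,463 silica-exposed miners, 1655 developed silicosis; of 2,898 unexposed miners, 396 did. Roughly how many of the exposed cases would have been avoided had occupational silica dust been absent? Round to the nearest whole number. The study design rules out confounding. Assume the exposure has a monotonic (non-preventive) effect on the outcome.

about 1182 cases

p₁ = P(outcome | exposed) = 1655/3463 = 0.47791
p₀ = P(outcome | unexposed) = 396/2898 = 0.13665
PN = (p₁ − p₀)/p₁ = (0.47791 − 0.13665) / 0.47791 ≈ 0.71408.
Attributable cases ≈ PN × (exposed cases) = 0.71408 × 1655 ≈ 1181.80.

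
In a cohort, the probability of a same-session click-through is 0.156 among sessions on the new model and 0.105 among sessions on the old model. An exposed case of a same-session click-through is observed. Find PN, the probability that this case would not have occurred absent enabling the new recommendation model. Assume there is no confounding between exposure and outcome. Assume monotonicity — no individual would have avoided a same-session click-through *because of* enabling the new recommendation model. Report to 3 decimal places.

PN ≈ 0.327

Let p₁ = 0.156, p₀ = 0.105.
Under exogeneity and monotonicity, PN = (p₁ − p₀) / p₁.
PN = (0.156 − 0.105) / 0.156 = 0.051 / 0.156 ≈ 0.3269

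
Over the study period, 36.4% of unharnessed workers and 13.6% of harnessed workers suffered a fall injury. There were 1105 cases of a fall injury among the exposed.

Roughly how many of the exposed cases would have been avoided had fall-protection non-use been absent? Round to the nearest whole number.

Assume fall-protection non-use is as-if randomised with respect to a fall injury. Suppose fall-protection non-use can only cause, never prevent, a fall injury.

p₁ = 0.364, p₀ = 0.136.
PN = (p₁ − p₀)/p₁ = (0.364 − 0.136) / 0.364 ≈ 0.62637.
Attributable cases ≈ PN × (exposed cases) = 0.62637 × 1105 ≈ 692.14.

about 692 cases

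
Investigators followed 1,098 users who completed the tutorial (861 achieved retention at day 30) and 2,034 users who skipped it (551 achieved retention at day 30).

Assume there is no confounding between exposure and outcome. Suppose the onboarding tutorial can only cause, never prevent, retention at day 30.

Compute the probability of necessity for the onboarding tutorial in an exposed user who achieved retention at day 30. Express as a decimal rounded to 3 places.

p₁ = P(outcome | exposed) = 861/1098 = 0.78415
p₀ = P(outcome | unexposed) = 551/2034 = 0.27089
Under exogeneity and monotonicity, PN = (p₁ − p₀) / p₁.
PN = (0.78415 − 0.27089) / 0.78415 = 0.51326 / 0.78415 ≈ 0.6545

PN ≈ 0.655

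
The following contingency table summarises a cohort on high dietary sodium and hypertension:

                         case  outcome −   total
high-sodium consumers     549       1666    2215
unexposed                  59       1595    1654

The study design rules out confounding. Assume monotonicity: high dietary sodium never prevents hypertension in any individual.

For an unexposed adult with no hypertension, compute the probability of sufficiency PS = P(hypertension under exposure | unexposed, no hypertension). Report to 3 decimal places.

p₁ = P(outcome | exposed) = 549/2215 = 0.24786
p₀ = P(outcome | unexposed) = 59/1654 = 0.035671
Under exogeneity and monotonicity, PS = (p₁ − p₀)/(1 − p₀).
PS = (0.24786 − 0.035671) / 0.96433 ≈ 0.2200

PS ≈ 0.220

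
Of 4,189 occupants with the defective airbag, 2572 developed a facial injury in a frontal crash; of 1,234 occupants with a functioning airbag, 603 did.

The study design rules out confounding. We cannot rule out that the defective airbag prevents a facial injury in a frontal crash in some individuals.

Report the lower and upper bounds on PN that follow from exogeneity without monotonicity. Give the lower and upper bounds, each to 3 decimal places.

p₁ = P(outcome | exposed) = 2572/4189 = 0.61399
p₀ = P(outcome | unexposed) = 603/1234 = 0.48865
Under exogeneity alone the bounds on PN are max{0,(p₁−p₀)/p₁} ≤ PN ≤ min{1,(1−p₀)/p₁}.
  lower = (p₁ − p₀)/p₁ = 0.12533 / 0.61399 ≈ 0.2041
  upper = min{1, (1 − p₀)/p₁} = 0.51135 / 0.61399 ≈ 0.8328

0.204 ≤ PN ≤ 0.833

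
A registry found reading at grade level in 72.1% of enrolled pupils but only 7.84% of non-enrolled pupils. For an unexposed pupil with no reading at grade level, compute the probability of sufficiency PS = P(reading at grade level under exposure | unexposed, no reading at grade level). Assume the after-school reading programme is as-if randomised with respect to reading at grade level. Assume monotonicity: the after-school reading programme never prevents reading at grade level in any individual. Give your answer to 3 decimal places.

p₁ = 0.721, p₀ = 0.0784.
Under exogeneity and monotonicity, PS = (p₁ − p₀) / (1 − p₀).
PS = (0.721 − 0.0784) / (1 − 0.0784) = 0.6426 / 0.9216 ≈ 0.6973

PS ≈ 0.697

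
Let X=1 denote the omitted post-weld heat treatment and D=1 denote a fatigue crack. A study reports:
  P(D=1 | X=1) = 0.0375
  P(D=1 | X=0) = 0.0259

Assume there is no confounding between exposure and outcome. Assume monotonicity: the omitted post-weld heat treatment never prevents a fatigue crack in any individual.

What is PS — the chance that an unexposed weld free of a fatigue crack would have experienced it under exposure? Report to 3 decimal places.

Let p₁ = 0.0375, p₀ = 0.0259.
Under exogeneity and monotonicity, PS = (p₁ − p₀) / (1 − p₀).
PS = (0.0375 − 0.0259) / (1 − 0.0259) = 0.0116 / 0.9741 ≈ 0.0119

PS ≈ 0.012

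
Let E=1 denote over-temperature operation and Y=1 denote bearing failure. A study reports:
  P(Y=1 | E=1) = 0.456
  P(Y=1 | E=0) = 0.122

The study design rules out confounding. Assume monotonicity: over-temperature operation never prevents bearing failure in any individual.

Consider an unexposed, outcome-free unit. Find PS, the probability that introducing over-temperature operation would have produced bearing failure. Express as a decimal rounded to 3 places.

PS ≈ 0.380

Let p₁ = 0.456, p₀ = 0.122.
Under exogeneity and monotonicity, PS = (p₁ − p₀) / (1 − p₀).
PS = (0.456 − 0.122) / (1 − 0.122) = 0.334 / 0.878 ≈ 0.3804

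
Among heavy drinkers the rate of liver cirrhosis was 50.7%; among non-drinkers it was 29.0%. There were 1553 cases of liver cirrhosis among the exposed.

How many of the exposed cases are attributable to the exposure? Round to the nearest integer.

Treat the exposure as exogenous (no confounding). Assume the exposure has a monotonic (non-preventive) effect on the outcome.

p₁ = 0.507, p₀ = 0.29.
PN = (p₁ − p₀)/p₁ = (0.507 − 0.29) / 0.507 ≈ 0.42801.
Attributable cases ≈ PN × (exposed cases) = 0.42801 × 1553 ≈ 664.70.

about 665 cases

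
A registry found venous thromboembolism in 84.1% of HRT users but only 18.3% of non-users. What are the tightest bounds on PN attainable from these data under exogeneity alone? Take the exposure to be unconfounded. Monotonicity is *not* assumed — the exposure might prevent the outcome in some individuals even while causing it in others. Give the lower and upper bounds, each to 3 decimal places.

0.782 ≤ PN ≤ 0.971

p₁ = 0.841, p₀ = 0.183.
Under exogeneity alone the bounds on PN are max{0,(p₁−p₀)/p₁} ≤ PN ≤ min{1,(1−p₀)/p₁}.
  lower = (p₁ − p₀)/p₁ = 0.658 / 0.841 ≈ 0.7824
  upper = min{1, (1 − p₀)/p₁} = 0.817 / 0.841 ≈ 0.9715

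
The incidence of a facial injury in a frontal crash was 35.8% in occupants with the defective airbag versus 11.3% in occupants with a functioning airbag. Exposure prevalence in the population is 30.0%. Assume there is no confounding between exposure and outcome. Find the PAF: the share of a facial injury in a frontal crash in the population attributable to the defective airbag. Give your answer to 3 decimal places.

PAF ≈ 0.394

p₁ = 0.358, p₀ = 0.113.
Overall risk P(Y=1) = π·p₁ + (1−π)·p₀ = 0.3×0.358 + 0.7×0.113 = 0.1865.
Under exogeneity, PAF = [P(Y=1) − p₀] / P(Y=1).
PAF = (0.1865 − 0.113) / 0.1865 ≈ 0.3941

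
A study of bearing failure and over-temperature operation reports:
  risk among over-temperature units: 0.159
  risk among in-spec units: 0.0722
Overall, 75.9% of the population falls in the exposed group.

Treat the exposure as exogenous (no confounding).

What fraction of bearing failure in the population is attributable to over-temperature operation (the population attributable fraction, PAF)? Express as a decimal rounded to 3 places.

Let p₁ = 0.159, p₀ = 0.0722.
Overall risk P(Y=1) = π·p₁ + (1−π)·p₀ = 0.759×0.159 + 0.241×0.0722 = 0.13808.
Under exogeneity, PAF = [P(Y=1) − p₀] / P(Y=1).
PAF = (0.13808 − 0.0722) / 0.13808 ≈ 0.4771

PAF ≈ 0.477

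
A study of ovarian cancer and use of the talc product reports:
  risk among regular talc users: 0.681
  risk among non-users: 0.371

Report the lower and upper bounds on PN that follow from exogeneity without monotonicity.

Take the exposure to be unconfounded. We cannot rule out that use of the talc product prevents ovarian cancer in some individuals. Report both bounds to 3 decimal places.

0.455 ≤ PN ≤ 0.924

Let p₁ = 0.681, p₀ = 0.371.
Under exogeneity alone the bounds on PN are max{0,(p₁−p₀)/p₁} ≤ PN ≤ min{1,(1−p₀)/p₁}.
  lower = (p₁ − p₀)/p₁ = 0.31 / 0.681 ≈ 0.4552
  upper = min{1, (1 − p₀)/p₁} = 0.629 / 0.681 ≈ 0.9236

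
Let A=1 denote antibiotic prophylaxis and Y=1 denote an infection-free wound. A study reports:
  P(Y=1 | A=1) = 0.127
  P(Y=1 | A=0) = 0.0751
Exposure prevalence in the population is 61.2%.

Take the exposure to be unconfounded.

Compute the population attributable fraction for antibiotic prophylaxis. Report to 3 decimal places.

PAF ≈ 0.297

Let p₁ = 0.127, p₀ = 0.0751.
Overall risk P(Y=1) = π·p₁ + (1−π)·p₀ = 0.612×0.127 + 0.388×0.0751 = 0.10686.
Under exogeneity, PAF = [P(Y=1) − p₀] / P(Y=1).
PAF = (0.10686 − 0.0751) / 0.10686 ≈ 0.2972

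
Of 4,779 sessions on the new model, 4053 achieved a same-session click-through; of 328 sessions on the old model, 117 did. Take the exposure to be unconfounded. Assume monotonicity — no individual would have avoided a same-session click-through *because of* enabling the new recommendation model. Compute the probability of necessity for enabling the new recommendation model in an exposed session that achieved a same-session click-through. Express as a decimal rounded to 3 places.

p₁ = P(outcome | exposed) = 4053/4779 = 0.84809
p₀ = P(outcome | unexposed) = 117/328 = 0.35671
Under exogeneity and monotonicity, PN = (p₁ − p₀) / p₁.
PN = (0.84809 − 0.35671) / 0.84809 = 0.49138 / 0.84809 ≈ 0.5794

PN ≈ 0.579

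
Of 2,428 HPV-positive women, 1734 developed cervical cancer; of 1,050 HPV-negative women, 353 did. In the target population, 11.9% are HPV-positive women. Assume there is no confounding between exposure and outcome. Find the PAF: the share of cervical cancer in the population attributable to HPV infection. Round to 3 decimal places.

PAF ≈ 0.118

p₁ = P(outcome | exposed) = 1734/2428 = 0.71417
p₀ = P(outcome | unexposed) = 353/1050 = 0.33619
Overall risk P(Y=1) = π·p₁ + (1−π)·p₀ = 0.119×0.71417 + 0.881×0.33619 = 0.38117.
Under exogeneity, PAF = [P(Y=1) − p₀] / P(Y=1).
PAF = (0.38117 − 0.33619) / 0.38117 ≈ 0.1180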